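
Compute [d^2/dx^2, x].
2\frac{d}{dx}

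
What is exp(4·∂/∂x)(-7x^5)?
- 7 x^{5} - 140 x^{4} - 1120 x^{3} - 4480 x^{2} - 8960 x - 7168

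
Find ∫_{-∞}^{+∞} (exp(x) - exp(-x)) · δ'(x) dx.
-2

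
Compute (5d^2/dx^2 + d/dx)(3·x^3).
9 x \left(x + 10\right)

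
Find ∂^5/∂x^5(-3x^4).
0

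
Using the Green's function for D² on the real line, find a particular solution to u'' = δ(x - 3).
\frac{|x - 3|}{2}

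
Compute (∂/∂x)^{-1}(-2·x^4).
- \frac{2 x^{5}}{5}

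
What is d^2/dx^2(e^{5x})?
25 e^{5 x}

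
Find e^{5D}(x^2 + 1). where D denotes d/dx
x^{2} + 10 x + 26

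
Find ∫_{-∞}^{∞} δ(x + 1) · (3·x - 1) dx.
-4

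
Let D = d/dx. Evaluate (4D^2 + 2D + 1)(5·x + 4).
5 x + 14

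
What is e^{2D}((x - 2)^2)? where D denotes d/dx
x^{2}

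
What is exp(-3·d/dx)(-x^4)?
- x^{4} + 12 x^{3} - 54 x^{2} + 108 x - 81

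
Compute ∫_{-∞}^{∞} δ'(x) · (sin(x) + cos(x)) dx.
-1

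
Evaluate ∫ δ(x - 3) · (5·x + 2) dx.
17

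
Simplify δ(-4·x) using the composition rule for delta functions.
\frac{\delta(x)}{4}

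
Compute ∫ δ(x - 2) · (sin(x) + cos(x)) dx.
\cos{\left(2 \right)} + \sin{\left(2 \right)}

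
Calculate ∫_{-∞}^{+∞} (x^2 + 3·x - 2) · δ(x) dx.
-2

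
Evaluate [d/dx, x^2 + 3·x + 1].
2 x + 3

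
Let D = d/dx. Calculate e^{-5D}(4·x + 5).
4 x - 15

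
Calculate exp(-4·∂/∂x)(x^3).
x^{3} - 12 x^{2} + 48 x - 64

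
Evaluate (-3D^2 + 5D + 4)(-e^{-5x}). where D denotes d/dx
96 e^{- 5 x}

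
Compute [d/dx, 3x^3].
9 x^{2}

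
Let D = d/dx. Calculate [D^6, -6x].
-36D^{5}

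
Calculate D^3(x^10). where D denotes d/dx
720 x^{7}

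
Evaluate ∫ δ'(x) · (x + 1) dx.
-1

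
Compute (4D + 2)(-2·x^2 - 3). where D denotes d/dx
- 4 x^{2} - 16 x - 6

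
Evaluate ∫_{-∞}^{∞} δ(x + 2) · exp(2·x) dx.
e^{-4}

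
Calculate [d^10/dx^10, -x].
-10\frac{d^{9}}{dx^{9}}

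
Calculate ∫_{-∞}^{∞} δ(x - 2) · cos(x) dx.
\cos{\left(2 \right)}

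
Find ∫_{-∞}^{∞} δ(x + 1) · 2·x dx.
-2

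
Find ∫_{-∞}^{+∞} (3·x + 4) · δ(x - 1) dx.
7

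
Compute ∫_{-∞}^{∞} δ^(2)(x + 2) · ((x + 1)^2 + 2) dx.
2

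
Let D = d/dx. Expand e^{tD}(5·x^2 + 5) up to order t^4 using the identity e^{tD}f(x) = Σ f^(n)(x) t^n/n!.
5 t^{2} + 10 t x + 5 x^{2} + 5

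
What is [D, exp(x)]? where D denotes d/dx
e^{x}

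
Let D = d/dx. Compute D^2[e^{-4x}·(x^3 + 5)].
2 \left(8 x^{3} - 12 x^{2} + 3 x + 40\right) e^{- 4 x}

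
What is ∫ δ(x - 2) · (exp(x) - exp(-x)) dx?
2 \sinh{\left(2 \right)}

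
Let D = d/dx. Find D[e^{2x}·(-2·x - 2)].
\left(- 4 x - 6\right) e^{2 x}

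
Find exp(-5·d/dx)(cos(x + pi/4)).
\cos{\left(x - 5 + \frac{\pi}{4} \right)}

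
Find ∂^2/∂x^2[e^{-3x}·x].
3 \left(3 x - 2\right) e^{- 3 x}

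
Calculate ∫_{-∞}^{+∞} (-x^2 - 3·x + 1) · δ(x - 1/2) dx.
- \frac{3}{4}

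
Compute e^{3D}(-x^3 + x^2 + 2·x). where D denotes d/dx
- x^{3} - 8 x^{2} - 19 x - 12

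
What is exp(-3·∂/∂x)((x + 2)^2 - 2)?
x^{2} - 2 x - 1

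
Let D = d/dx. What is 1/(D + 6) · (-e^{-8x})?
\frac{e^{- 8 x}}{2}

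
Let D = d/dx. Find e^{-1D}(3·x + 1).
3 x - 2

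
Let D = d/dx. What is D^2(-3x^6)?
- 90 x^{4}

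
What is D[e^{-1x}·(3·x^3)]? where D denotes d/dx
3 x^{2} \left(3 - x\right) e^{- x}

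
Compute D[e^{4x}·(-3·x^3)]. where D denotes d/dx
x^{2} \left(- 12 x - 9\right) e^{4 x}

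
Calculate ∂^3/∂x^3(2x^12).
2640 x^{9}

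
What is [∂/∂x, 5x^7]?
35 x^{6}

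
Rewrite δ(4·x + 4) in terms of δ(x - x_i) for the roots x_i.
\frac{\delta(x + 1)}{4}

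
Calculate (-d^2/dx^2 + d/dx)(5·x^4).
20 x^{2} \left(x - 3\right)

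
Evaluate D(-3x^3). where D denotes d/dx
- 9 x^{2}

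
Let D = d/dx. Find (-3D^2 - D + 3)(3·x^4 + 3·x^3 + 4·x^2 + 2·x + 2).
9 x^{4} - 3 x^{3} - 105 x^{2} - 56 x - 20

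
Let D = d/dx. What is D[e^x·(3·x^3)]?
3 x^{2} \left(x + 3\right) e^{x}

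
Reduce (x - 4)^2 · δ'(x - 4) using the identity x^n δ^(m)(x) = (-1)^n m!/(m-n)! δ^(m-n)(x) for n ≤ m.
0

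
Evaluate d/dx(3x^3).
9 x^{2}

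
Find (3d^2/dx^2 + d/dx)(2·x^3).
6 x \left(x + 6\right)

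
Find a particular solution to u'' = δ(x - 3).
\frac{|x - 3|}{2}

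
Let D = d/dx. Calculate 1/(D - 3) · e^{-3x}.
- \frac{e^{- 3 x}}{6}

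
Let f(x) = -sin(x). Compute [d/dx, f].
- \cos{\left(x \right)}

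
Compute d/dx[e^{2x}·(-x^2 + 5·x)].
\left(- 2 x^{2} + 8 x + 5\right) e^{2 x}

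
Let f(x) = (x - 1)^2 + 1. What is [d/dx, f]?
2 x - 2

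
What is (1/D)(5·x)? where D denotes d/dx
\frac{5 x^{2}}{2}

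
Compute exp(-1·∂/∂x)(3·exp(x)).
3 e^{x - 1}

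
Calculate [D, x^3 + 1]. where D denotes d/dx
3 x^{2}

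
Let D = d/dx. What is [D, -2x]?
-2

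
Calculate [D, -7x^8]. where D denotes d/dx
- 56 x^{7}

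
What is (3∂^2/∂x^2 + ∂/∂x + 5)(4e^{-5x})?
300 e^{- 5 x}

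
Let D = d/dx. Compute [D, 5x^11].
55 x^{10}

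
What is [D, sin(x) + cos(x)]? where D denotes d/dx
- \sin{\left(x \right)} + \cos{\left(x \right)}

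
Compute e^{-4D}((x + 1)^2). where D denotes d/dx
x^{2} - 6 x + 9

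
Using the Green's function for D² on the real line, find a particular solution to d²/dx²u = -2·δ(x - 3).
-|x - 3|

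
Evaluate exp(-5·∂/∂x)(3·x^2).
3 x^{2} - 30 x + 75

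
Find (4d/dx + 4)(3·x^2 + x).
12 x^{2} + 28 x + 4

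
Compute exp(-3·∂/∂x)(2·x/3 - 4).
\frac{2 x}{3} - 6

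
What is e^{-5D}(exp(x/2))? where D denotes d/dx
e^{\frac{x}{2} - \frac{5}{2}}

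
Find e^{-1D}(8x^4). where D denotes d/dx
8 x^{4} - 32 x^{3} + 48 x^{2} - 32 x + 8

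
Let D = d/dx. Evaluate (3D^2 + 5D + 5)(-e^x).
- 13 e^{x}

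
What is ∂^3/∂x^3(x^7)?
210 x^{4}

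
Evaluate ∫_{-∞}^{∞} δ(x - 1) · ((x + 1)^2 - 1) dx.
3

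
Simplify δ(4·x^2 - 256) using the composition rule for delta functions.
\frac{\delta(x - 8) + \delta(x + 8)}{64}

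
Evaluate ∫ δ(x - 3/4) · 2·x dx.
\frac{3}{2}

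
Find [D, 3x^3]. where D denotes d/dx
9 x^{2}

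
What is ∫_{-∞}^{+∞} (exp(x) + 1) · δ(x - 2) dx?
1 + e^{2}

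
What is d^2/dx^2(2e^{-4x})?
32 e^{- 4 x}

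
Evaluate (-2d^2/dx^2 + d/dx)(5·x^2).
10 x - 20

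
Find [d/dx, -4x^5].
- 20 x^{4}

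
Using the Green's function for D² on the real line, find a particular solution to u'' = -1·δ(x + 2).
-\frac{|x + 2|}{2}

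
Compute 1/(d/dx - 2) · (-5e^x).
5 e^{x}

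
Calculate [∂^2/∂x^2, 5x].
10\frac{d}{dx}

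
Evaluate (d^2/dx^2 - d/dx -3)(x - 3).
8 - 3 x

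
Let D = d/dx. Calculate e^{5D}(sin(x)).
\sin{\left(x + 5 \right)}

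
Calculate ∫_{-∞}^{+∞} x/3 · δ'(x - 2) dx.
- \frac{1}{3}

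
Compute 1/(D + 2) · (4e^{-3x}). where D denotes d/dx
- 4 e^{- 3 x}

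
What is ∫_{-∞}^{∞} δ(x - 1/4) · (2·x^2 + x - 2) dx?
- \frac{13}{8}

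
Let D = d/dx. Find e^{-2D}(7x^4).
7 x^{4} - 56 x^{3} + 168 x^{2} - 224 x + 112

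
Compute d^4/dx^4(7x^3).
0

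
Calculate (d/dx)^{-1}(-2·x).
- x^{2}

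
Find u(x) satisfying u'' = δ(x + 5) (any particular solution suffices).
\frac{|x + 5|}{2}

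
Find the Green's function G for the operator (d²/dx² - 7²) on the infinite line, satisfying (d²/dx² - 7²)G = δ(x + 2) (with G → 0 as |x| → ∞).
-\frac{e^{-7|x + 2|}}{14}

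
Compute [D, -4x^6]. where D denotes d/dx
- 24 x^{5}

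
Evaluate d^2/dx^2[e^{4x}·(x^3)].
2 x \left(8 x^{2} + 12 x + 3\right) e^{4 x}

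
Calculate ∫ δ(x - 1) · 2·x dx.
2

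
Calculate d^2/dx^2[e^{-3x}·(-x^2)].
\left(- 9 x^{2} + 12 x - 2\right) e^{- 3 x}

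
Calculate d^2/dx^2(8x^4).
96 x^{2}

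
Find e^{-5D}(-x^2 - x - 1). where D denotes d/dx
- x^{2} + 9 x - 21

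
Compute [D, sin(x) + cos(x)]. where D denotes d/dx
- \sin{\left(x \right)} + \cos{\left(x \right)}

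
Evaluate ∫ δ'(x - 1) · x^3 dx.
-3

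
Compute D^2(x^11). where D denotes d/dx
110 x^{9}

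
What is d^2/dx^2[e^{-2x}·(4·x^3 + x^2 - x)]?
2 \left(8 x^{3} - 22 x^{2} + 6 x + 3\right) e^{- 2 x}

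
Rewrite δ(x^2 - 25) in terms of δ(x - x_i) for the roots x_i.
\frac{\delta(x - 5) + \delta(x + 5)}{10}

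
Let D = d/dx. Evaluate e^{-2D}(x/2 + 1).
\frac{x}{2}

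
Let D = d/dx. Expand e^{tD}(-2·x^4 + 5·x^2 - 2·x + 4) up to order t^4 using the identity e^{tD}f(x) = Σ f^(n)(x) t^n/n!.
- 2 t^{4} - 8 t^{3} x - t^{2} \left(12 x^{2} - 5\right) - 2 t \left(4 x^{3} - 5 x + 1\right) - 2 x^{4} + 5 x^{2} - 2 x + 4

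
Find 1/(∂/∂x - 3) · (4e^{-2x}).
- \frac{4 e^{- 2 x}}{5}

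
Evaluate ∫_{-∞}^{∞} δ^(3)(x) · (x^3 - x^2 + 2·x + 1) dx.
-6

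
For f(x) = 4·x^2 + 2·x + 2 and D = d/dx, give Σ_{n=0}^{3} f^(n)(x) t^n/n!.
4 t^{2} + 2 t \left(4 x + 1\right) + 4 x^{2} + 2 x + 2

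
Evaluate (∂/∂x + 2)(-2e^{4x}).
- 12 e^{4 x}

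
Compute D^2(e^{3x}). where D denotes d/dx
9 e^{3 x}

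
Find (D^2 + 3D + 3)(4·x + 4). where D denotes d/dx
12 x + 24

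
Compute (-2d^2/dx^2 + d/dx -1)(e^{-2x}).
- 11 e^{- 2 x}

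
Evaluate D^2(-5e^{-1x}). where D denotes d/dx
- 5 e^{- x}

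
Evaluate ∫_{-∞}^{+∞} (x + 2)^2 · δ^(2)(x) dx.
2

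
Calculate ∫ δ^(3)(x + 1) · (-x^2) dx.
0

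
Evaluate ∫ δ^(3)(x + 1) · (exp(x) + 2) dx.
- \frac{1}{e}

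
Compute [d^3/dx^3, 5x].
15\frac{d^{2}}{dx^{2}}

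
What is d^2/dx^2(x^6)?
30 x^{4}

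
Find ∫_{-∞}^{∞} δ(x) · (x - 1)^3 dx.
-1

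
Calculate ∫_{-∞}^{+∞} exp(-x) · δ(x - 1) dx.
e^{-1}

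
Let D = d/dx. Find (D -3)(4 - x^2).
3 x^{2} - 2 x - 12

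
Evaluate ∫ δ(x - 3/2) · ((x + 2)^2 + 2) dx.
\frac{57}{4}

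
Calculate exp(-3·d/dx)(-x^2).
- x^{2} + 6 x - 9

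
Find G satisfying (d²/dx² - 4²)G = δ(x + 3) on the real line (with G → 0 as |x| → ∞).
-\frac{e^{-4|x + 3|}}{8}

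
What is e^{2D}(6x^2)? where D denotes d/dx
6 x^{2} + 24 x + 24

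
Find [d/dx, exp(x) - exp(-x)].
2 \cosh{\left(x \right)}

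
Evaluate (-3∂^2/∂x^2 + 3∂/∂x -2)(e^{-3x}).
- 38 e^{- 3 x}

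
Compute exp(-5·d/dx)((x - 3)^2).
x^{2} - 16 x + 64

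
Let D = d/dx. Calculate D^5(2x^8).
13440 x^{3}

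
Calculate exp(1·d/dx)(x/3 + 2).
\frac{x}{3} + \frac{7}{3}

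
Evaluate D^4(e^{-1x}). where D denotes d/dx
e^{- x}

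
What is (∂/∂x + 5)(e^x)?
6 e^{x}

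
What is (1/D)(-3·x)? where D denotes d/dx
- \frac{3 x^{2}}{2}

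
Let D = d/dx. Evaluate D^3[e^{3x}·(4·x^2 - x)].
\left(108 x^{2} + 189 x + 45\right) e^{3 x}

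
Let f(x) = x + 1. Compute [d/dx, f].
1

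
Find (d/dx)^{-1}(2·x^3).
\frac{x^{4}}{2}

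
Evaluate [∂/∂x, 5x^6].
30 x^{5}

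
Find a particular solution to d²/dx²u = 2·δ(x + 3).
|x + 3|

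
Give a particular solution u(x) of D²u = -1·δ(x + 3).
-\frac{|x + 3|}{2}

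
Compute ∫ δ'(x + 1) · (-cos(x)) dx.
\sin{\left(1 \right)}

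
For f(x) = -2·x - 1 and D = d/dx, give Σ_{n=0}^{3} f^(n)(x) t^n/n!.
- 2 t - 2 x - 1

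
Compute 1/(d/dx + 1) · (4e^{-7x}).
- \frac{2 e^{- 7 x}}{3}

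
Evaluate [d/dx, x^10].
10 x^{9}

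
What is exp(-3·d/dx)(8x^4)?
8 x^{4} - 96 x^{3} + 432 x^{2} - 864 x + 648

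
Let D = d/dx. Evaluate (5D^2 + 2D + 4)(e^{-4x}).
76 e^{- 4 x}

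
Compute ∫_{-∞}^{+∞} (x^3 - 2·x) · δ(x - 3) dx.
21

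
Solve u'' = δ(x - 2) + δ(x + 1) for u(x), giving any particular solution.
\frac{|x - 2|}{2} + \frac{|x + 1|}{2}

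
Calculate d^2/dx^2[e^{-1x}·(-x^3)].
x \left(- x^{2} + 6 x - 6\right) e^{- x}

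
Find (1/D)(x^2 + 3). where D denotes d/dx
\frac{x^{3}}{3} + 3 x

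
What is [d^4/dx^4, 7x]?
28\frac{d^{3}}{dx^{3}}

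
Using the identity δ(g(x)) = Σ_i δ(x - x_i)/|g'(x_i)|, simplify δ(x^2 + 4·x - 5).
\frac{\delta(x + 5) + \delta(x - 1)}{6}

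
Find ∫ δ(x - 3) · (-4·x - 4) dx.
-16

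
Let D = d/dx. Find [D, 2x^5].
10 x^{4}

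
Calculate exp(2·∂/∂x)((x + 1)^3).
x^{3} + 9 x^{2} + 27 x + 27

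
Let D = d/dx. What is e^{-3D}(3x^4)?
3 x^{4} - 36 x^{3} + 162 x^{2} - 324 x + 243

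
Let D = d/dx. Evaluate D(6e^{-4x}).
- 24 e^{- 4 x}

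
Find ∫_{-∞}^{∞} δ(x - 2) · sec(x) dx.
\sec{\left(2 \right)}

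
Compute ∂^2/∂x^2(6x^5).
120 x^{3}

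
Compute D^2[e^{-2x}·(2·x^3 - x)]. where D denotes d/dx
4 \left(2 x^{3} - 6 x^{2} + 2 x + 1\right) e^{- 2 x}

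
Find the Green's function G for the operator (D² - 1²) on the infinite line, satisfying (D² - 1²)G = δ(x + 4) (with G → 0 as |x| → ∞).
-\frac{e^{-|x + 4|}}{2}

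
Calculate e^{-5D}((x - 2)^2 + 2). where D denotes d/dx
x^{2} - 14 x + 51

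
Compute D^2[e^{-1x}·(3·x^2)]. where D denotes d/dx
3 \left(x^{2} - 4 x + 2\right) e^{- x}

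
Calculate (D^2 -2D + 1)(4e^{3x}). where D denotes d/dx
16 e^{3 x}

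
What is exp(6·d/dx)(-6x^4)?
- 6 x^{4} - 144 x^{3} - 1296 x^{2} - 5184 x - 7776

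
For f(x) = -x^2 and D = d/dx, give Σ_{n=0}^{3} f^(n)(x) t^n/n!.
- t^{2} - 2 t x - x^{2}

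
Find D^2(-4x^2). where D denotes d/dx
-8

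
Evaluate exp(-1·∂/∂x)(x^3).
x^{3} - 3 x^{2} + 3 x - 1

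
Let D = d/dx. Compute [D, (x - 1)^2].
2 x - 2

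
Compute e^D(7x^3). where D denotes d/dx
7 x^{3} + 21 x^{2} + 21 x + 7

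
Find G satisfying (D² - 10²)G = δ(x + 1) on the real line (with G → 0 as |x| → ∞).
-\frac{e^{-10|x + 1|}}{20}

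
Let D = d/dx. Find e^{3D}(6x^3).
6 x^{3} + 54 x^{2} + 162 x + 162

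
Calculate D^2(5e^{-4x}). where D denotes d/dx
80 e^{- 4 x}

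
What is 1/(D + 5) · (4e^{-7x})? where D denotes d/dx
- 2 e^{- 7 x}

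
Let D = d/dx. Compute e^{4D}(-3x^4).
- 3 x^{4} - 48 x^{3} - 288 x^{2} - 768 x - 768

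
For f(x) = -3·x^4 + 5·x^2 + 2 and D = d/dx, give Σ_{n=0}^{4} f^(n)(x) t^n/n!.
- 3 t^{4} - 12 t^{3} x - t^{2} \left(18 x^{2} - 5\right) - 2 t x \left(6 x^{2} - 5\right) - 3 x^{4} + 5 x^{2} + 2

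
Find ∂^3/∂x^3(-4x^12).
- 5280 x^{9}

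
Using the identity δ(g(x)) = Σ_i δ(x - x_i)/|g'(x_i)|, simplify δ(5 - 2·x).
\frac{\delta(x - 5/2)}{2}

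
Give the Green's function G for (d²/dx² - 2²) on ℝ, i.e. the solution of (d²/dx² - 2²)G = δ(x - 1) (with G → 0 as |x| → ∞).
-\frac{e^{-2|x - 1|}}{4}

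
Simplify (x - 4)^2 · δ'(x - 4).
0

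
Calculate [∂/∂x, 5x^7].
35 x^{6}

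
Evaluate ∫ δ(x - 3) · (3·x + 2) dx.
11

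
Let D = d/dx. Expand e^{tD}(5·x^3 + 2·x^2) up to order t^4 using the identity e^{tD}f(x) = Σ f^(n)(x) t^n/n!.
5 t^{3} + t^{2} \left(15 x + 2\right) + t x \left(15 x + 4\right) + 5 x^{3} + 2 x^{2}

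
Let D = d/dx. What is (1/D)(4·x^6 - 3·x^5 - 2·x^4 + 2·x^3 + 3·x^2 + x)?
\frac{4 x^{7}}{7} - \frac{x^{6}}{2} - \frac{2 x^{5}}{5} + \frac{x^{4}}{2} + x^{3} + \frac{x^{2}}{2}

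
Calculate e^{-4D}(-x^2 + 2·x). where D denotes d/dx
- x^{2} + 10 x - 24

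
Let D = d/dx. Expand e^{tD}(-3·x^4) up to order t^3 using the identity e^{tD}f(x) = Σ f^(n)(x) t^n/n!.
3 x \left(- 4 t^{3} - 6 t^{2} x - 4 t x^{2} - x^{3}\right)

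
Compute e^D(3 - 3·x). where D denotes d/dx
- 3 x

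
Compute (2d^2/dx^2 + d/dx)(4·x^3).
12 x \left(x + 4\right)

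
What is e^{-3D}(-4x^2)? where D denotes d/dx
- 4 x^{2} + 24 x - 36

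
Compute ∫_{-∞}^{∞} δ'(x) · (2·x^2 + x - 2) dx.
-1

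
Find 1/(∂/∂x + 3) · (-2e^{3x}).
- \frac{e^{3 x}}{3}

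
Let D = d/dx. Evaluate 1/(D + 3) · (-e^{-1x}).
- \frac{e^{- x}}{2}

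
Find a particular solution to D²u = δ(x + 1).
\frac{|x + 1|}{2}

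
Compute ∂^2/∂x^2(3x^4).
36 x^{2}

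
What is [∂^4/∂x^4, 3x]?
12\frac{d^{3}}{dx^{3}}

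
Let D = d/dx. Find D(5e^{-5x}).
- 25 e^{- 5 x}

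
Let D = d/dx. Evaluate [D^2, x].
2D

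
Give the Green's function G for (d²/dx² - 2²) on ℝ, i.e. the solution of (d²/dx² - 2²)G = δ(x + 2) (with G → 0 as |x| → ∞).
-\frac{e^{-2|x + 2|}}{4}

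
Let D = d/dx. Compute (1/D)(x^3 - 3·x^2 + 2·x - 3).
\frac{x^{4}}{4} - x^{3} + x^{2} - 3 x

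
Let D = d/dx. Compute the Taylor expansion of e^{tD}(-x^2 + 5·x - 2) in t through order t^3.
- t^{2} - t \left(2 x - 5\right) - x^{2} + 5 x - 2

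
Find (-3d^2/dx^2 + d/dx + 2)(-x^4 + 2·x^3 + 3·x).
- 2 x^{4} + 42 x^{2} - 30 x + 3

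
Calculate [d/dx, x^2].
2 x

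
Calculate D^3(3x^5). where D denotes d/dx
180 x^{2}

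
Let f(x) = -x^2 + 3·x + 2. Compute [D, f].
3 - 2 x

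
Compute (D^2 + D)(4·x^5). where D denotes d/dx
20 x^{3} \left(x + 4\right)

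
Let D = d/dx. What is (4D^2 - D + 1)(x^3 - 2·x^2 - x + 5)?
x^{3} - 5 x^{2} + 27 x - 10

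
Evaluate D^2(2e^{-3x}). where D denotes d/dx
18 e^{- 3 x}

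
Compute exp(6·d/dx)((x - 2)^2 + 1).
x^{2} + 8 x + 17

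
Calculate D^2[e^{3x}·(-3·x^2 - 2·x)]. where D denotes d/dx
\left(- 27 x^{2} - 54 x - 18\right) e^{3 x}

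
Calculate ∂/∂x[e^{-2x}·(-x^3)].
x^{2} \left(2 x - 3\right) e^{- 2 x}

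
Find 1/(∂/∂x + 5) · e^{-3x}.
\frac{e^{- 3 x}}{2}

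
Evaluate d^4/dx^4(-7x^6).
- 2520 x^{2}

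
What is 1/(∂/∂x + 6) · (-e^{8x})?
- \frac{e^{8 x}}{14}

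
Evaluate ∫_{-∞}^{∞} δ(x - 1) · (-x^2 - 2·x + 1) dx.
-2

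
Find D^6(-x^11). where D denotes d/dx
- 332640 x^{5}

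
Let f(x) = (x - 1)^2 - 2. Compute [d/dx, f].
2 x - 2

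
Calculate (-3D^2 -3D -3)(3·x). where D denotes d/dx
- 9 x - 9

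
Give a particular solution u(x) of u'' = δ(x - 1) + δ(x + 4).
\frac{|x - 1|}{2} + \frac{|x + 4|}{2}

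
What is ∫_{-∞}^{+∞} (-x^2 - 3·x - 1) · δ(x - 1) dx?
-5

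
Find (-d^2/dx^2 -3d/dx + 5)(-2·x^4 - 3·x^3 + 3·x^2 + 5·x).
- 10 x^{4} + 9 x^{3} + 66 x^{2} + 25 x - 21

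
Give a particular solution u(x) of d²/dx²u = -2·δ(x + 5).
-|x + 5|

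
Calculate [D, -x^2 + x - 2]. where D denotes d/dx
1 - 2 x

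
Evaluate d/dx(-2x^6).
- 12 x^{5}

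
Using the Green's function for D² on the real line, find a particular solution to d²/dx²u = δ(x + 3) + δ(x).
\frac{|x + 3|}{2} + \frac{|x|}{2}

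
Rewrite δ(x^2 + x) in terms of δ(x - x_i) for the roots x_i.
\frac{\delta(x + 1) + \delta(x)}{1}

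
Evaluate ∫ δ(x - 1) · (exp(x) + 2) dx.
2 + e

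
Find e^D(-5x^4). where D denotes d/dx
- 5 x^{4} - 20 x^{3} - 30 x^{2} - 20 x - 5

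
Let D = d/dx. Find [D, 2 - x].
-1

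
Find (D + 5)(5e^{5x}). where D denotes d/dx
50 e^{5 x}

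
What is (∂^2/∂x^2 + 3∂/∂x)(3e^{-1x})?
- 6 e^{- x}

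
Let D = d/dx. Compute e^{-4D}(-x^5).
- x^{5} + 20 x^{4} - 160 x^{3} + 640 x^{2} - 1280 x + 1024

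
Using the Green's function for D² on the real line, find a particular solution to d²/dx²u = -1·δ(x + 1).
-\frac{|x + 1|}{2}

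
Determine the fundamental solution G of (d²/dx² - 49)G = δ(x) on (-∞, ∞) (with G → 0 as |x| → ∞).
-\frac{e^{-7|x|}}{14}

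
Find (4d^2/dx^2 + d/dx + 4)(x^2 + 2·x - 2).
4 x^{2} + 10 x + 2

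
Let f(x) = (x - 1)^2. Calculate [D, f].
2 x - 2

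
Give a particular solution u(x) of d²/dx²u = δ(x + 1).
\frac{|x + 1|}{2}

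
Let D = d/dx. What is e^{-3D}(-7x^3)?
- 7 x^{3} + 63 x^{2} - 189 x + 189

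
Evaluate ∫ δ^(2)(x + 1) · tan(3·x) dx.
- \frac{18 \tan{\left(3 \right)}}{\cos^{2}{\left(3 \right)}}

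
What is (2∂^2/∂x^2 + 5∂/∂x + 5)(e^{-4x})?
17 e^{- 4 x}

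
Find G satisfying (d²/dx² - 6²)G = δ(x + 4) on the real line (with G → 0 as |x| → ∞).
-\frac{e^{-6|x + 4|}}{12}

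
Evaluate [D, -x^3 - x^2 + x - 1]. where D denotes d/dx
- 3 x^{2} - 2 x + 1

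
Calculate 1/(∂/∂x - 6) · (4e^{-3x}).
- \frac{4 e^{- 3 x}}{9}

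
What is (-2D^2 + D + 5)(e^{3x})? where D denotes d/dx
- 10 e^{3 x}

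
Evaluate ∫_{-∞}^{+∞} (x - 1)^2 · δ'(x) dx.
2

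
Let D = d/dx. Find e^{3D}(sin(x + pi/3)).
\sin{\left(x + \frac{\pi}{3} + 3 \right)}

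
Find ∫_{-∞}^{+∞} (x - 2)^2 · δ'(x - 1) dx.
2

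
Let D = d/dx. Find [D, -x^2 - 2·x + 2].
- 2 x - 2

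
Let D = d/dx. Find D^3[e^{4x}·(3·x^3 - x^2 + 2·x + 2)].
\left(192 x^{3} + 368 x^{2} + 248 x + 218\right) e^{4 x}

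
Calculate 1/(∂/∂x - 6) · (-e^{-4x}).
\frac{e^{- 4 x}}{10}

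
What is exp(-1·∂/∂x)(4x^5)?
4 x^{5} - 20 x^{4} + 40 x^{3} - 40 x^{2} + 20 x - 4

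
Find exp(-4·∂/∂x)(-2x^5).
- 2 x^{5} + 40 x^{4} - 320 x^{3} + 1280 x^{2} - 2560 x + 2048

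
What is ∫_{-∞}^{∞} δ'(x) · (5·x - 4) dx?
-5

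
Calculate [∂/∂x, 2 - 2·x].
-2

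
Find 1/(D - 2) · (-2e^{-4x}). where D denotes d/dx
\frac{e^{- 4 x}}{3}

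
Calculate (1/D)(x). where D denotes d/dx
\frac{x^{2}}{2}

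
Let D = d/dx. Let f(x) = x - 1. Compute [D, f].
1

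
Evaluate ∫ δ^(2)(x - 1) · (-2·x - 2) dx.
0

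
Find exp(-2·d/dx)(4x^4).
4 x^{4} - 32 x^{3} + 96 x^{2} - 128 x + 64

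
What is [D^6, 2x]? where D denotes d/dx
12D^{5}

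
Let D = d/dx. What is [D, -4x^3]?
- 12 x^{2}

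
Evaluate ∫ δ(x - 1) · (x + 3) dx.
4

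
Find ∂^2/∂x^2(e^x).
e^{x}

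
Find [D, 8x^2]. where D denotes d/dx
16 x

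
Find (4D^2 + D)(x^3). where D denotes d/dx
3 x \left(x + 8\right)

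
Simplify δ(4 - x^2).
\frac{\delta(x - 2) + \delta(x + 2)}{4}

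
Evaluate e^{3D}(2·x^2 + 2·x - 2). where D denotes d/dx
2 x^{2} + 14 x + 22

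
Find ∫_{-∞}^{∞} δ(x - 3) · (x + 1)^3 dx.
64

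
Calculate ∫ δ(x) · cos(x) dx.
1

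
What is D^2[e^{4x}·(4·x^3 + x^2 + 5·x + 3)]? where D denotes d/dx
\left(64 x^{3} + 112 x^{2} + 120 x + 90\right) e^{4 x}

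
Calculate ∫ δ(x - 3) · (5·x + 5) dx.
20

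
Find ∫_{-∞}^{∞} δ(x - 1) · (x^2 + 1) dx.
2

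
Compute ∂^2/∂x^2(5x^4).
60 x^{2}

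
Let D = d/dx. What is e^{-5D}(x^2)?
x^{2} - 10 x + 25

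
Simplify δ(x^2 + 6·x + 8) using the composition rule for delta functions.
\frac{\delta(x + 2) + \delta(x + 4)}{2}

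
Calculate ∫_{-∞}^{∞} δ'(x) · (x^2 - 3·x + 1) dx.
3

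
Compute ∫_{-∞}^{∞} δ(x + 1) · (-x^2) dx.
-1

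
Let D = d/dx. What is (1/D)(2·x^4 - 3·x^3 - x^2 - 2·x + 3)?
\frac{2 x^{5}}{5} - \frac{3 x^{4}}{4} - \frac{x^{3}}{3} - x^{2} + 3 x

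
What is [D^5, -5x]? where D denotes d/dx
-25D^{4}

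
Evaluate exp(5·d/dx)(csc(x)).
\csc{\left(x + 5 \right)}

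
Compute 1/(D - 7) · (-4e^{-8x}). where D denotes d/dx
\frac{4 e^{- 8 x}}{15}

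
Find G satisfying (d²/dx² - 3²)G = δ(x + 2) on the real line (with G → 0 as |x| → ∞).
-\frac{e^{-3|x + 2|}}{6}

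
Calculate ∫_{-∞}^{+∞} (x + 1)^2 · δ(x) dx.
1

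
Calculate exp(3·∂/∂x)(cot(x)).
\cot{\left(x + 3 \right)}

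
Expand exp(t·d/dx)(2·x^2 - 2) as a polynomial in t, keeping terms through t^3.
2 t^{2} + 4 t x + 2 x^{2} - 2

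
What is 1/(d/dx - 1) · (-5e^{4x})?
- \frac{5 e^{4 x}}{3}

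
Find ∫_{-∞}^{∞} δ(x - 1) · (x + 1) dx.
2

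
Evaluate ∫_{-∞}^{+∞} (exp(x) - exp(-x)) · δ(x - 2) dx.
2 \sinh{\left(2 \right)}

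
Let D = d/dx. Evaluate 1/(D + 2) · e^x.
\frac{e^{x}}{3}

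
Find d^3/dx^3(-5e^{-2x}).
40 e^{- 2 x}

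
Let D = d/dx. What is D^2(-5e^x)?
- 5 e^{x}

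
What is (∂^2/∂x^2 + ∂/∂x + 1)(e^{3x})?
13 e^{3 x}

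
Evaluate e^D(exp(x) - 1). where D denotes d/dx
e^{x + 1} - 1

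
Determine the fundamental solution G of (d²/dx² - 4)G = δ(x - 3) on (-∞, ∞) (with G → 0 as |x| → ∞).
-\frac{e^{-2|x - 3|}}{4}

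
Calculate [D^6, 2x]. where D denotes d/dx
12D^{5}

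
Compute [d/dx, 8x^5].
40 x^{4}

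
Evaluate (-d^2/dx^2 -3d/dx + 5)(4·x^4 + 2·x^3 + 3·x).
20 x^{4} - 38 x^{3} - 66 x^{2} + 3 x - 9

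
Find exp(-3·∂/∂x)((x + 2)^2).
x^{2} - 2 x + 1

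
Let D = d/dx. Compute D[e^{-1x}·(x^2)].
x \left(2 - x\right) e^{- x}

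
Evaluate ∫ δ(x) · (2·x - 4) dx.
-4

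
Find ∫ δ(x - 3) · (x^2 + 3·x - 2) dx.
16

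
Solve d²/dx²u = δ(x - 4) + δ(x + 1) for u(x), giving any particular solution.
\frac{|x - 4|}{2} + \frac{|x + 1|}{2}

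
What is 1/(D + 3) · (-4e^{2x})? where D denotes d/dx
- \frac{4 e^{2 x}}{5}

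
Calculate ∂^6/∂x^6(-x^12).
- 665280 x^{6}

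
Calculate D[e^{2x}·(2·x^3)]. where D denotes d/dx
x^{2} \left(4 x + 6\right) e^{2 x}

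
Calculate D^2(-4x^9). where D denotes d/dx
- 288 x^{7}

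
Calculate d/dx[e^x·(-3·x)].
3 \left(- x - 1\right) e^{x}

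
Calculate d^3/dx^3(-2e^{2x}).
- 16 e^{2 x}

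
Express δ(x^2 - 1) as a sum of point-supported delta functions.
\frac{\delta(x - 1) + \delta(x + 1)}{2}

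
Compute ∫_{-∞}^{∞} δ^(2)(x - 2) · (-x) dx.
0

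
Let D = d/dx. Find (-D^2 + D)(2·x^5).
10 x^{3} \left(x - 4\right)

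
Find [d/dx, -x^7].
- 7 x^{6}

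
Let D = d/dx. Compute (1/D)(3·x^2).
x^{3}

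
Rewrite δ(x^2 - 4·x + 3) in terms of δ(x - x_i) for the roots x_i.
\frac{\delta(x - 3) + \delta(x - 1)}{2}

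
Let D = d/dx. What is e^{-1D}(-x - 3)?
- x - 2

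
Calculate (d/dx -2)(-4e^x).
4 e^{x}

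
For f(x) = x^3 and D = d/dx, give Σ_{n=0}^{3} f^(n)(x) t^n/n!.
t^{3} + 3 t^{2} x + 3 t x^{2} + x^{3}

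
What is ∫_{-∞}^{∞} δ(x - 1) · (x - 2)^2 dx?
1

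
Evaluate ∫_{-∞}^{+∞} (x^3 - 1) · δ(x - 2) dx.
7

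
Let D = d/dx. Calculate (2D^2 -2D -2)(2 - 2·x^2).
4 x^{2} + 8 x - 12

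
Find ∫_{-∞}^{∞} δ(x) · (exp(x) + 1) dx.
2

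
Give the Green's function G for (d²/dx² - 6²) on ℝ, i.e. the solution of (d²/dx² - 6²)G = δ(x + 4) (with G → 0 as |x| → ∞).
-\frac{e^{-6|x + 4|}}{12}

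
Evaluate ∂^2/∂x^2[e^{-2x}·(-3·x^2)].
6 \left(- 2 x^{2} + 4 x - 1\right) e^{- 2 x}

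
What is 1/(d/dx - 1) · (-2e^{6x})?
- \frac{2 e^{6 x}}{5}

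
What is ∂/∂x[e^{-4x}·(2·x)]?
2 \left(1 - 4 x\right) e^{- 4 x}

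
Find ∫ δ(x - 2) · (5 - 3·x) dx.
-1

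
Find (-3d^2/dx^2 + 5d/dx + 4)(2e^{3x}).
- 16 e^{3 x}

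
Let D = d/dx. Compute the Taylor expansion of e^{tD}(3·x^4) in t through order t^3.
3 x \left(4 t^{3} + 6 t^{2} x + 4 t x^{2} + x^{3}\right)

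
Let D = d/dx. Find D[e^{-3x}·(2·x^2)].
2 x \left(2 - 3 x\right) e^{- 3 x}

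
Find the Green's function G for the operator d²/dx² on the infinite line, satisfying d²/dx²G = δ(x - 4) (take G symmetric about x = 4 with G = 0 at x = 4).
\frac{|x - 4|}{2}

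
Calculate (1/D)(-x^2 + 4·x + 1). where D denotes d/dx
- \frac{x^{3}}{3} + 2 x^{2} + x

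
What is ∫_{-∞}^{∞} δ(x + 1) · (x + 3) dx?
2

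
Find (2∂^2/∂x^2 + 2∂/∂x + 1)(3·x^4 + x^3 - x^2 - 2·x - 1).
3 x^{4} + 25 x^{3} + 77 x^{2} + 6 x - 9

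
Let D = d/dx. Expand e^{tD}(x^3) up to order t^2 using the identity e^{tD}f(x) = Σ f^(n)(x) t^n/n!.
x \left(3 t^{2} + 3 t x + x^{2}\right)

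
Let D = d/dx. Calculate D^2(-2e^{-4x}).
- 32 e^{- 4 x}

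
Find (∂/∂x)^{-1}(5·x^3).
\frac{5 x^{4}}{4}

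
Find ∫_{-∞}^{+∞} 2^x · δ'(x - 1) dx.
- \log{\left(4 \right)}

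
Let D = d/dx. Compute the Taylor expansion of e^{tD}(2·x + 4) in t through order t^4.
2 t + 2 x + 4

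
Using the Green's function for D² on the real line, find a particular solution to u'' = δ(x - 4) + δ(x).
\frac{|x - 4|}{2} + \frac{|x|}{2}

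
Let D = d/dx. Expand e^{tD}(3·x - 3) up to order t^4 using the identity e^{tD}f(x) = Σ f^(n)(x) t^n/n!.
3 t + 3 x - 3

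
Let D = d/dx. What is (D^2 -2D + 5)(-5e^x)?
- 20 e^{x}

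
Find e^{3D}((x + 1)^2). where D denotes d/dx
x^{2} + 8 x + 16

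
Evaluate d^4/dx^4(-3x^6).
- 1080 x^{2}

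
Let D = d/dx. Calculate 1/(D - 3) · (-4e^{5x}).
- 2 e^{5 x}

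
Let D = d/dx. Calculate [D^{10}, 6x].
60D^{9}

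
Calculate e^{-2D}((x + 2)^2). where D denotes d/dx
x^{2}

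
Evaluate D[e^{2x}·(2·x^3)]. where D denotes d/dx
x^{2} \left(4 x + 6\right) e^{2 x}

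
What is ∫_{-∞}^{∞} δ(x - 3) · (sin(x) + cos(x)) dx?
\cos{\left(3 \right)} + \sin{\left(3 \right)}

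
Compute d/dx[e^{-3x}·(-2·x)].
2 \left(3 x - 1\right) e^{- 3 x}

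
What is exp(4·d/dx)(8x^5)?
8 x^{5} + 160 x^{4} + 1280 x^{3} + 5120 x^{2} + 10240 x + 8192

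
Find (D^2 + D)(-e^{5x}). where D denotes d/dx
- 30 e^{5 x}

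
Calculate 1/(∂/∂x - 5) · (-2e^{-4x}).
\frac{2 e^{- 4 x}}{9}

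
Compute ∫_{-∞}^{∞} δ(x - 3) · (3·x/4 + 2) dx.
\frac{17}{4}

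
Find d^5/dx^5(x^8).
6720 x^{3}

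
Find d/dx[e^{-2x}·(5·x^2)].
10 x \left(1 - x\right) e^{- 2 x}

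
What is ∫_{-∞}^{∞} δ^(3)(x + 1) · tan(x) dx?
- 6 \tan^{4}{\left(1 \right)} - 8 \tan^{2}{\left(1 \right)} - 2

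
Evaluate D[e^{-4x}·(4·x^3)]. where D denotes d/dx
x^{2} \left(12 - 16 x\right) e^{- 4 x}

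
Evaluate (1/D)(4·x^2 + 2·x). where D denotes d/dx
\frac{4 x^{3}}{3} + x^{2}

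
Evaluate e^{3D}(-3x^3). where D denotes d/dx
- 3 x^{3} - 27 x^{2} - 81 x - 81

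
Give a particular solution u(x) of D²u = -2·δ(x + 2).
-|x + 2|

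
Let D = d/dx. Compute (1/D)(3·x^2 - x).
x^{3} - \frac{x^{2}}{2}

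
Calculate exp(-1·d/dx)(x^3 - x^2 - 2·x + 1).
x^{3} - 4 x^{2} + 3 x + 1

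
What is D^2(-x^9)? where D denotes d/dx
- 72 x^{7}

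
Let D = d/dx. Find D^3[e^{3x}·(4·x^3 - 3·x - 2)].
\left(108 x^{3} + 324 x^{2} + 135 x - 111\right) e^{3 x}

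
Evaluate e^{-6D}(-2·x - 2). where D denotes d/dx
10 - 2 x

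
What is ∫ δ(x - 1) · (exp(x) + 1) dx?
1 + e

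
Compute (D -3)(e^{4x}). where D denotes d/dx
e^{4 x}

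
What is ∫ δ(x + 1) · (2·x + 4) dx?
2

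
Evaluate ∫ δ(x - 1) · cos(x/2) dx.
\cos{\left(\frac{1}{2} \right)}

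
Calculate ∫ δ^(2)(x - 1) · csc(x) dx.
\left(2 \cot^{2}{\left(1 \right)} + 1\right) \csc{\left(1 \right)}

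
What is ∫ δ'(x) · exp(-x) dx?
1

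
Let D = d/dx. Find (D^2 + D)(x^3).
3 x \left(x + 2\right)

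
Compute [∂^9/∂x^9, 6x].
54\frac{d^{8}}{dx^{8}}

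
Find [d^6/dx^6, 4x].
24\frac{d^{5}}{dx^{5}}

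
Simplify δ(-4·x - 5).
\frac{\delta(x + 5/4)}{4}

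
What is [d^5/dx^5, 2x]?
10\frac{d^{4}}{dx^{4}}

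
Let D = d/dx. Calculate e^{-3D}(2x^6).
2 x^{6} - 36 x^{5} + 270 x^{4} - 1080 x^{3} + 2430 x^{2} - 2916 x + 1458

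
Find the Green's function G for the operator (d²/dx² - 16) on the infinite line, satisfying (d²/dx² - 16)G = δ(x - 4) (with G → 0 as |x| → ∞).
-\frac{e^{-4|x - 4|}}{8}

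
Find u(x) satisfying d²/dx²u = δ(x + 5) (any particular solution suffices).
\frac{|x + 5|}{2}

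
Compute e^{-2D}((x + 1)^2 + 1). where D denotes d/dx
x^{2} - 2 x + 2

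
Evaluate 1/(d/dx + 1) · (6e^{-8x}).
- \frac{6 e^{- 8 x}}{7}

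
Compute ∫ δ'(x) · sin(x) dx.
-1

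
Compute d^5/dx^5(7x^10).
211680 x^{5}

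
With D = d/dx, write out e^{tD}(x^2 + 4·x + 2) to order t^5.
t^{2} + 2 t \left(x + 2\right) + x^{2} + 4 x + 2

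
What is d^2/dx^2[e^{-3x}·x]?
3 \left(3 x - 2\right) e^{- 3 x}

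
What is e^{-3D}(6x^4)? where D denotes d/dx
6 x^{4} - 72 x^{3} + 324 x^{2} - 648 x + 486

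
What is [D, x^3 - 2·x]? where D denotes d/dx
3 x^{2} - 2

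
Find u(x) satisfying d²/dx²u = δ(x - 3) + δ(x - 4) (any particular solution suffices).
\frac{|x - 3|}{2} + \frac{|x - 4|}{2}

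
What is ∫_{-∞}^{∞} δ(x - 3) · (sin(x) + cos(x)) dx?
\cos{\left(3 \right)} + \sin{\left(3 \right)}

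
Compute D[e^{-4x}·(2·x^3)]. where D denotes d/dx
x^{2} \left(6 - 8 x\right) e^{- 4 x}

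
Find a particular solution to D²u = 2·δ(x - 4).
|x - 4|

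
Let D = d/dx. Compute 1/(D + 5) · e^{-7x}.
- \frac{e^{- 7 x}}{2}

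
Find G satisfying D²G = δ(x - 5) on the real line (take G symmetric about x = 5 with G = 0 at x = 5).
\frac{|x - 5|}{2}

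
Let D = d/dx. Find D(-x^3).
- 3 x^{2}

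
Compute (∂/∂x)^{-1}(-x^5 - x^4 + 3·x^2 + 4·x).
- \frac{x^{6}}{6} - \frac{x^{5}}{5} + x^{3} + 2 x^{2}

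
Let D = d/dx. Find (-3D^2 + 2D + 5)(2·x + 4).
10 x + 24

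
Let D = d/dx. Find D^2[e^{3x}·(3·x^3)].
9 x \left(3 x^{2} + 6 x + 2\right) e^{3 x}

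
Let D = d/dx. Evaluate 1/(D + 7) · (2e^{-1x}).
\frac{e^{- x}}{3}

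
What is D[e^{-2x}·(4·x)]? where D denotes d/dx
4 \left(1 - 2 x\right) e^{- 2 x}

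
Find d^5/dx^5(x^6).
720 x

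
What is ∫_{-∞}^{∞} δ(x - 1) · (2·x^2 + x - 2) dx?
1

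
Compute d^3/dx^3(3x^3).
18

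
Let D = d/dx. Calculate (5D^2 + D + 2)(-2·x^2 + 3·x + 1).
- 4 x^{2} + 2 x - 15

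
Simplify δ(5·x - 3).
\frac{\delta(x - 3/5)}{5}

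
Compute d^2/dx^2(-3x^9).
- 216 x^{7}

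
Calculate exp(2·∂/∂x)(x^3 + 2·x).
x^{3} + 6 x^{2} + 14 x + 12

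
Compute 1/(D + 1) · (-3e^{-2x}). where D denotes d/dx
3 e^{- 2 x}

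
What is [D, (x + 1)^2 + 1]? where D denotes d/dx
2 x + 2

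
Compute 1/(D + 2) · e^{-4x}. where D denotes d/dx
- \frac{e^{- 4 x}}{2}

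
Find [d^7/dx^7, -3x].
-21\frac{d^{6}}{dx^{6}}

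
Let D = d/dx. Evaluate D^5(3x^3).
0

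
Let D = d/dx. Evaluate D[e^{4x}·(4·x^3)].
x^{2} \left(16 x + 12\right) e^{4 x}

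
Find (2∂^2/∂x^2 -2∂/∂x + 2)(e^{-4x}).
42 e^{- 4 x}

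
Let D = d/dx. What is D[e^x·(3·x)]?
3 \left(x + 1\right) e^{x}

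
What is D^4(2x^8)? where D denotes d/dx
3360 x^{4}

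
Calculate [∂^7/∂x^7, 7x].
49\frac{d^{6}}{dx^{6}}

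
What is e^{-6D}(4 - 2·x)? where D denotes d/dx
16 - 2 x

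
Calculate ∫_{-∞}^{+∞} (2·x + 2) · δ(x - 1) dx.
4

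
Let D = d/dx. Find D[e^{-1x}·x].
\left(1 - x\right) e^{- x}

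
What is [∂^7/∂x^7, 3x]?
21\frac{d^{6}}{dx^{6}}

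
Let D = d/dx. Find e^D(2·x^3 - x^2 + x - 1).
2 x^{3} + 5 x^{2} + 5 x + 1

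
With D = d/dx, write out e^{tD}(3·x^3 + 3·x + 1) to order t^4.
3 t^{3} + 9 t^{2} x + 3 t \left(3 x^{2} + 1\right) + 3 x^{3} + 3 x + 1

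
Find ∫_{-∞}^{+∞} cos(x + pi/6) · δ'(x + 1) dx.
\cos{\left(1 + \frac{\pi}{3} \right)}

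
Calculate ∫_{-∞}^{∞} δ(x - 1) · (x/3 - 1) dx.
- \frac{2}{3}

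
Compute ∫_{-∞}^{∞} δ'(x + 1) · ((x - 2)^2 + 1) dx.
6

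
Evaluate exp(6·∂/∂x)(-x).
- x - 6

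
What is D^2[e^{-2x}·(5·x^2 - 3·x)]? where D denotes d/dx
2 \left(10 x^{2} - 26 x + 11\right) e^{- 2 x}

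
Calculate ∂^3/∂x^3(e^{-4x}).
- 64 e^{- 4 x}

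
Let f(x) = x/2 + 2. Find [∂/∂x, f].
\frac{1}{2}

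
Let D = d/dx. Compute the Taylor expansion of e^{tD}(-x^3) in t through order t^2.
x \left(- 3 t^{2} - 3 t x - x^{2}\right)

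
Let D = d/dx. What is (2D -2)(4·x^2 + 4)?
- 8 x^{2} + 16 x - 8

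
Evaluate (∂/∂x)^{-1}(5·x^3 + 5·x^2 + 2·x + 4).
\frac{5 x^{4}}{4} + \frac{5 x^{3}}{3} + x^{2} + 4 x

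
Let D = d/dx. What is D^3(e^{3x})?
27 e^{3 x}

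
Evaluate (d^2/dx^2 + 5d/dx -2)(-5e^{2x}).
- 60 e^{2 x}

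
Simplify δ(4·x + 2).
\frac{\delta(x + 1/2)}{4}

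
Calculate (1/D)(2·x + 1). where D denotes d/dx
x^{2} + x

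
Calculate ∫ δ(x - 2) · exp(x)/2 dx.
\frac{e^{2}}{2}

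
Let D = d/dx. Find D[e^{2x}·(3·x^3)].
x^{2} \left(6 x + 9\right) e^{2 x}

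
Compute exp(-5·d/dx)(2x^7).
2 x^{7} - 70 x^{6} + 1050 x^{5} - 8750 x^{4} + 43750 x^{3} - 131250 x^{2} + 218750 x - 156250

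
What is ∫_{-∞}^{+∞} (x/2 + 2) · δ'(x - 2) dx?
- \frac{1}{2}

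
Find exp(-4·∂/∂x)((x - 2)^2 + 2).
x^{2} - 12 x + 38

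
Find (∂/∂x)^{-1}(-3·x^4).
- \frac{3 x^{5}}{5}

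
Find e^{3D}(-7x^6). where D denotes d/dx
- 7 x^{6} - 126 x^{5} - 945 x^{4} - 3780 x^{3} - 8505 x^{2} - 10206 x - 5103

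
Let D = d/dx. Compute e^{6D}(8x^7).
8 x^{7} + 336 x^{6} + 6048 x^{5} + 60480 x^{4} + 362880 x^{3} + 1306368 x^{2} + 2612736 x + 2239488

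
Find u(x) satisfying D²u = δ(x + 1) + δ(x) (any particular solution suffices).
\frac{|x + 1|}{2} + \frac{|x|}{2}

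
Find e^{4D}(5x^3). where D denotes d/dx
5 x^{3} + 60 x^{2} + 240 x + 320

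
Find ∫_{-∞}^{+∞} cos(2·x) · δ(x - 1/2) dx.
\cos{\left(1 \right)}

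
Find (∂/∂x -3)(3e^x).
- 6 e^{x}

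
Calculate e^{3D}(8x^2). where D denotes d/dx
8 x^{2} + 48 x + 72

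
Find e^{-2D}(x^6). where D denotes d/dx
x^{6} - 12 x^{5} + 60 x^{4} - 160 x^{3} + 240 x^{2} - 192 x + 64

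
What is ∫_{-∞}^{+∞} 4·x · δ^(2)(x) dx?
0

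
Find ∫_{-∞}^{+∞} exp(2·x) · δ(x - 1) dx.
e^{2}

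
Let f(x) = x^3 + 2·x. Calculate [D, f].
3 x^{2} + 2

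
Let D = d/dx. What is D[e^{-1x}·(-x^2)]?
x \left(x - 2\right) e^{- x}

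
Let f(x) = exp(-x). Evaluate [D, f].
- e^{- x}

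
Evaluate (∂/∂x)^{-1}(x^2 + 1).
\frac{x^{3}}{3} + x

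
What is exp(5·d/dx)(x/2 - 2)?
\frac{x}{2} + \frac{1}{2}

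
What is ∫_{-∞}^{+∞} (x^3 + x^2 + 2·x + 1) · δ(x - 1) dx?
5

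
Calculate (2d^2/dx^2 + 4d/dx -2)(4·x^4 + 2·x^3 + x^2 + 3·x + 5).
- 8 x^{4} + 60 x^{3} + 118 x^{2} + 26 x + 6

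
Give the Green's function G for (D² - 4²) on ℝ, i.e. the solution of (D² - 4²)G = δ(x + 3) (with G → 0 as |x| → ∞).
-\frac{e^{-4|x + 3|}}{8}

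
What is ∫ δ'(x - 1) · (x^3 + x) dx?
-4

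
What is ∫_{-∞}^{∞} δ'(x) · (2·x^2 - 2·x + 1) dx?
2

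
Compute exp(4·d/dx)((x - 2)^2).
x^{2} + 4 x + 4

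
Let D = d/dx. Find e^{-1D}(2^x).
2^{x - 1}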